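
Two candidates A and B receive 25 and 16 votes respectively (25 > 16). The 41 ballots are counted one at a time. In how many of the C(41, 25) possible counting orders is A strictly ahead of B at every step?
Strict-lead orderings = 22626756594

Total orderings of the 41 votes with 25 for A: C(41, 25) = 103077446706. By the Bertrand ballot formula (Cycle Lemma / reflection principle), the number of orderings in which A is strictly ahead of B throughout is (p − q)/(p + q) · C(p + q, p) = (25 − 16)/(25 + 16) · 103077446706 = 22626756594.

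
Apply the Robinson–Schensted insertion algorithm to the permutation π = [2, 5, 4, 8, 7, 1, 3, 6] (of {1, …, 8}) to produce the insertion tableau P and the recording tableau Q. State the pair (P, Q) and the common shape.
P = [1, 3, 6] / [2, 4, 7] / [5, 8];  Q = [1, 2, 4] / [3, 5, 8] / [6, 7];  common shape = (3, 3, 2)

Row-insert the values π_1, π_2, … into P one at a time, bumping the leftmost entry strictly greater than the inserted value down to the next row. The recording tableau Q records, in position (i, j), the step at which that cell was added to P.
  Insert 2 (step 1): P = [2];  Q = [1]
  Insert 5 (step 2): P = [2, 5];  Q = [1, 2]
  Insert 4 (step 3): P = [2, 4] / [5];  Q = [1, 2] / [3]
  Insert 8 (step 4): P = [2, 4, 8] / [5];  Q = [1, 2, 4] / [3]
  Insert 7 (step 5): P = [2, 4, 7] / [5, 8];  Q = [1, 2, 4] / [3, 5]
  Insert 1 (step 6): P = [1, 4, 7] / [2, 8] / [5];  Q = [1, 2, 4] / [3, 5] / [6]
  Insert 3 (step 7): P = [1, 3, 7] / [2, 4] / [5, 8];  Q = [1, 2, 4] / [3, 5] / [6, 7]
  Insert 6 (step 8): P = [1, 3, 6] / [2, 4, 7] / [5, 8];  Q = [1, 2, 4] / [3, 5, 8] / [6, 7]
Final shape: (3, 3, 2).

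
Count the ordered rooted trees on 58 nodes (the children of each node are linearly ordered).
C_57 = 26700952856774851904245220912664

These ordered rooted trees are counted by the Catalan number C_n = (1/(n + 1)) · C(2n, n). For n = 57: C_57 = (1/58) · C(114, 57) = 1548655265692941410446222812934512/58 = 26700952856774851904245220912664.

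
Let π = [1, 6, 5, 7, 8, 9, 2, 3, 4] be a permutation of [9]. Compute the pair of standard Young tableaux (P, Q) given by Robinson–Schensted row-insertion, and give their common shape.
P = [1, 2, 3, 4, 9] / [5, 7, 8] / [6];  Q = [1, 2, 4, 5, 6] / [3, 8, 9] / [7];  common shape = (5, 3, 1)

Row-insert the values π_1, π_2, … into P one at a time, bumping the leftmost entry strictly greater than the inserted value down to the next row. The recording tableau Q records, in position (i, j), the step at which that cell was added to P.
  Insert 1 (step 1): P = [1];  Q = [1]
  Insert 6 (step 2): P = [1, 6];  Q = [1, 2]
  Insert 5 (step 3): P = [1, 5] / [6];  Q = [1, 2] / [3]
  Insert 7 (step 4): P = [1, 5, 7] / [6];  Q = [1, 2, 4] / [3]
  Insert 8 (step 5): P = [1, 5, 7, 8] / [6];  Q = [1, 2, 4, 5] / [3]
  Insert 9 (step 6): P = [1, 5, 7, 8, 9] / [6];  Q = [1, 2, 4, 5, 6] / [3]
  Insert 2 (step 7): P = [1, 2, 7, 8, 9] / [5] / [6];  Q = [1, 2, 4, 5, 6] / [3] / [7]
  Insert 3 (step 8): P = [1, 2, 3, 8, 9] / [5, 7] / [6];  Q = [1, 2, 4, 5, 6] / [3, 8] / [7]
  Insert 4 (step 9): P = [1, 2, 3, 4, 9] / [5, 7, 8] / [6];  Q = [1, 2, 4, 5, 6] / [3, 8, 9] / [7]
Final shape: (5, 3, 1).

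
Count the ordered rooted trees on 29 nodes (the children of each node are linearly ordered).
C_28 = 263747951750360

These ordered rooted trees are counted by the Catalan number C_n = (1/(n + 1)) · C(2n, n). For n = 28: C_28 = (1/29) · C(56, 28) = 7648690600760440/29 = 263747951750360.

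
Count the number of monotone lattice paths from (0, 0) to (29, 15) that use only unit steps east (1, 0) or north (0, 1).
Number of paths = 229911617056

A monotone lattice path from (0, 0) to (29, 15) consists of 29 east steps and 15 north steps in some order, so it is determined by which 29 of the 44 steps are east. The count is C(44, 29) = 229911617056.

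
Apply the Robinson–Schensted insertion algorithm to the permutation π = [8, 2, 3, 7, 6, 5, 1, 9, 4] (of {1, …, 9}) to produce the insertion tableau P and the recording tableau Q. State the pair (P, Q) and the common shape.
P = [1, 3, 4, 9] / [2, 5] / [6] / [7] / [8];  Q = [1, 3, 4, 8] / [2, 9] / [5] / [6] / [7];  common shape = (4, 2, 1, 1, 1)

Row-insert the values π_1, π_2, … into P one at a time, bumping the leftmost entry strictly greater than the inserted value down to the next row. The recording tableau Q records, in position (i, j), the step at which that cell was added to P.
  Insert 8 (step 1): P = [8];  Q = [1]
  Insert 2 (step 2): P = [2] / [8];  Q = [1] / [2]
  Insert 3 (step 3): P = [2, 3] / [8];  Q = [1, 3] / [2]
  Insert 7 (step 4): P = [2, 3, 7] / [8];  Q = [1, 3, 4] / [2]
  Insert 6 (step 5): P = [2, 3, 6] / [7] / [8];  Q = [1, 3, 4] / [2] / [5]
  Insert 5 (step 6): P = [2, 3, 5] / [6] / [7] / [8];  Q = [1, 3, 4] / [2] / [5] / [6]
  Insert 1 (step 7): P = [1, 3, 5] / [2] / [6] / [7] / [8];  Q = [1, 3, 4] / [2] / [5] / [6] / [7]
  Insert 9 (step 8): P = [1, 3, 5, 9] / [2] / [6] / [7] / [8];  Q = [1, 3, 4, 8] / [2] / [5] / [6] / [7]
  Insert 4 (step 9): P = [1, 3, 4, 9] / [2, 5] / [6] / [7] / [8];  Q = [1, 3, 4, 8] / [2, 9] / [5] / [6] / [7]
Final shape: (4, 2, 1, 1, 1).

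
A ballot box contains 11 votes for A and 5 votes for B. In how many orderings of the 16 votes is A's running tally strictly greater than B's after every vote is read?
Strict-lead orderings = 1638

Total orderings of the 16 votes with 11 for A: C(16, 11) = 4368. By the Bertrand ballot formula (Cycle Lemma / reflection principle), the number of orderings in which A is strictly ahead of B throughout is (p − q)/(p + q) · C(p + q, p) = (11 − 5)/(11 + 5) · 4368 = 1638.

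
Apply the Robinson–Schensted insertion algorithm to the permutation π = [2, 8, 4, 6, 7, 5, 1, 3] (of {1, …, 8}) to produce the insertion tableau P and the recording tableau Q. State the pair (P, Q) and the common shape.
P = [1, 3, 5, 7] / [2, 4] / [6] / [8];  Q = [1, 2, 4, 5] / [3, 8] / [6] / [7];  common shape = (4, 2, 1, 1)

Row-insert the values π_1, π_2, … into P one at a time, bumping the leftmost entry strictly greater than the inserted value down to the next row. The recording tableau Q records, in position (i, j), the step at which that cell was added to P.
  Insert 2 (step 1): P = [2];  Q = [1]
  Insert 8 (step 2): P = [2, 8];  Q = [1, 2]
  Insert 4 (step 3): P = [2, 4] / [8];  Q = [1, 2] / [3]
  Insert 6 (step 4): P = [2, 4, 6] / [8];  Q = [1, 2, 4] / [3]
  Insert 7 (step 5): P = [2, 4, 6, 7] / [8];  Q = [1, 2, 4, 5] / [3]
  Insert 5 (step 6): P = [2, 4, 5, 7] / [6] / [8];  Q = [1, 2, 4, 5] / [3] / [6]
  Insert 1 (step 7): P = [1, 4, 5, 7] / [2] / [6] / [8];  Q = [1, 2, 4, 5] / [3] / [6] / [7]
  Insert 3 (step 8): P = [1, 3, 5, 7] / [2, 4] / [6] / [8];  Q = [1, 2, 4, 5] / [3, 8] / [6] / [7]
Final shape: (4, 2, 1, 1).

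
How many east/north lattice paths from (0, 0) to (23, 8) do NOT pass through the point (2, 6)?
Number of paths = 7881641

Total paths from (0, 0) to (23, 8): C(31, 23) = 7888725. Paths through (2, 6): (paths (0, 0) → (2, 6)) × (paths (2, 6) → (23, 8)) = C(8, 2) · C(23, 21) = 28 · 253 = 7084. Avoidance count = 7888725 − 7084 = 7881641.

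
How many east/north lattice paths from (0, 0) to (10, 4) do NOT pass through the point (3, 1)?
Number of paths = 521

Total paths from (0, 0) to (10, 4): C(14, 10) = 1001. Paths through (3, 1): (paths (0, 0) → (3, 1)) × (paths (3, 1) → (10, 4)) = C(4, 3) · C(10, 7) = 4 · 120 = 480. Avoidance count = 1001 − 480 = 521.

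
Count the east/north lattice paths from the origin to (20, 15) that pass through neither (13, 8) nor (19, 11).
Number of paths = 2361894780

Inclusion–exclusion. Total paths: C(35, 20) = 3247943160. Through P₁: C(21, 13)·C(14, 7) = 698377680. Through P₂: C(30, 19)·C(5, 1) = 273136500. Since P₁ is strictly southwest of P₂, a monotone path through both must visit P₁ then P₂; paths through both = C(21, 13)·C(9, 6)·C(5, 1) = 85465800. Avoid both = 3247943160 − 698377680 − 273136500 + 85465800 = 2361894780.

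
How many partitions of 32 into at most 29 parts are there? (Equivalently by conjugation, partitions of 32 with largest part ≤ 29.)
p(32, parts ≤ 29) = 8345

Use the recurrence p(n, m) = p(n, m−1) + p(n−m, m): either the largest part is < m (count p(n, m−1)) or the largest part is exactly m (remove one copy of m, count p(n−m, m)). With p(0, ·) = 1 this gives p(32, parts ≤ 29) = 8345. (By conjugating Young diagrams, this also counts partitions of 32 into at most 29 parts.)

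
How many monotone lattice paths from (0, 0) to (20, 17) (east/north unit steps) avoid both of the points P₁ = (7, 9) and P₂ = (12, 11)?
Number of paths = 10238593596

Inclusion–exclusion. Total paths: C(37, 20) = 15905368710. Through P₁: C(16, 7)·C(21, 13) = 2327925600. Through P₂: C(23, 12)·C(14, 8) = 4060290234. Since P₁ is strictly southwest of P₂, a monotone path through both must visit P₁ then P₂; paths through both = C(16, 7)·C(7, 5)·C(14, 8) = 721440720. Avoid both = 15905368710 − 2327925600 − 4060290234 + 721440720 = 10238593596.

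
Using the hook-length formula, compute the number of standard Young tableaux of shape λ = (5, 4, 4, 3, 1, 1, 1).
# SYT of shape (5, 4, 4, 3, 1, 1, 1) = 26453700

Hook-length formula: f^λ = n! / Π hook(c), product over all cells c of the Young diagram. For λ = (5, 4, 4, 3, 1, 1, 1), n = 19 boxes. Hook lengths by row (left-to-right, top-to-bottom): [11, 7, 6, 4, 1]; [9, 5, 4, 2]; [8, 4, 3, 1]; [6, 2, 1]; [3]; [2]; [1]. Product of hooks = 4598415360. So f^λ = 19! / 4598415360 = 121645100408832000 / 4598415360 = 26453700.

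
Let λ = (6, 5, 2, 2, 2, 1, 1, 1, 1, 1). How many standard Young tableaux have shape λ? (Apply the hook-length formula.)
# SYT of shape (6, 5, 2, 2, 2, 1, 1, 1, 1, 1) = 700367360

Hook-length formula: f^λ = n! / Π hook(c), product over all cells c of the Young diagram. For λ = (6, 5, 2, 2, 2, 1, 1, 1, 1, 1), n = 22 boxes. Hook lengths by row (left-to-right, top-to-bottom): [15, 9, 5, 4, 3, 1]; [13, 7, 3, 2, 1]; [9, 3]; [8, 2]; [7, 1]; [5]; [4]; [3]; [2]; [1]. Product of hooks = 1604873088000. So f^λ = 22! / 1604873088000 = 1124000727777607680000 / 1604873088000 = 700367360.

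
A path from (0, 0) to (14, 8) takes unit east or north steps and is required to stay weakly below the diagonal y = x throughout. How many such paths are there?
Number of paths = 149226

By the reflection principle (André's argument), the number of monotone paths to (14, 8) with n ≤ m that never go above y = x is C(22, 14) − C(22, 15) = 319770 − 170544 = 149226.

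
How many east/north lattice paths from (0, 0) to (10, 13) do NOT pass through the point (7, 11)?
Number of paths = 825826

Total paths from (0, 0) to (10, 13): C(23, 10) = 1144066. Paths through (7, 11): (paths (0, 0) → (7, 11)) × (paths (7, 11) → (10, 13)) = C(18, 7) · C(5, 3) = 31824 · 10 = 318240. Avoidance count = 1144066 − 318240 = 825826.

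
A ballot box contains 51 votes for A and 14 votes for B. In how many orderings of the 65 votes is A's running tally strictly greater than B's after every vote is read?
Strict-lead orderings = 34718841146592

Total orderings of the 65 votes with 51 for A: C(65, 51) = 60992558771040. By the Bertrand ballot formula (Cycle Lemma / reflection principle), the number of orderings in which A is strictly ahead of B throughout is (p − q)/(p + q) · C(p + q, p) = (51 − 14)/(51 + 14) · 60992558771040 = 34718841146592.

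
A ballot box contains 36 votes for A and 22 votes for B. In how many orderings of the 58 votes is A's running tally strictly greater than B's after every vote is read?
Strict-lead orderings = 1356968880100470

Total orderings of the 58 votes with 36 for A: C(58, 36) = 5621728217559090. By the Bertrand ballot formula (Cycle Lemma / reflection principle), the number of orderings in which A is strictly ahead of B throughout is (p − q)/(p + q) · C(p + q, p) = (36 − 22)/(36 + 22) · 5621728217559090 = 1356968880100470.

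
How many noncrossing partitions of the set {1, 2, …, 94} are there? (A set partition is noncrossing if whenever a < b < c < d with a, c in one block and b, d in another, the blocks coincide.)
C_94 = 239993345518077005168915776623476723006280827488229600

These noncrossing partitions are counted by the Catalan number C_n = (1/(n + 1)) · C(2n, n). For n = 94: C_94 = (1/95) · C(188, 94) = 22799367824217315491046998779230288685596678611381812000/95 = 239993345518077005168915776623476723006280827488229600.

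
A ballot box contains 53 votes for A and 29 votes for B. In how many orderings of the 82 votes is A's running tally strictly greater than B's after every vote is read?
Strict-lead orderings = 3680958330002954309760

Total orderings of the 82 votes with 53 for A: C(82, 53) = 12576607627510093891680. By the Bertrand ballot formula (Cycle Lemma / reflection principle), the number of orderings in which A is strictly ahead of B throughout is (p − q)/(p + q) · C(p + q, p) = (53 − 29)/(53 + 29) · 12576607627510093891680 = 3680958330002954309760.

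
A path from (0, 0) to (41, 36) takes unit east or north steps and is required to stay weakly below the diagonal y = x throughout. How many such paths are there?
Number of paths = 1666686537721857099910

By the reflection principle (André's argument), the number of monotone paths to (41, 36) with n ≤ m that never go above y = x is C(77, 41) − C(77, 42) = 11666805764052999699370 − 10000119226331142599460 = 1666686537721857099910.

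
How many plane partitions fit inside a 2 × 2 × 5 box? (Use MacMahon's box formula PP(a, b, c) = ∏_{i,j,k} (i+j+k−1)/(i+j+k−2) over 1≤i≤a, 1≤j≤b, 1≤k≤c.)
PP(2, 2, 5) = 196

Evaluate the triple product over i = 1..2, j = 1..2, k = 1..5. The factors are (2/1) · (3/2) · (4/3) · (5/4) · (6/5) · (3/2) · (4/3) · (5/4) · … (20 factors total). The numerators and denominators telescope so the product is an integer; carrying out the multiplication exactly gives PP(2, 2, 5) = 196.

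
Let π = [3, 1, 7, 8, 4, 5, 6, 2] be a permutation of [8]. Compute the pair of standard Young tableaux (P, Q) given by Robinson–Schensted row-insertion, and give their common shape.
P = [1, 2, 5, 6] / [3, 4, 8] / [7];  Q = [1, 3, 4, 7] / [2, 5, 6] / [8];  common shape = (4, 3, 1)

Row-insert the values π_1, π_2, … into P one at a time, bumping the leftmost entry strictly greater than the inserted value down to the next row. The recording tableau Q records, in position (i, j), the step at which that cell was added to P.
  Insert 3 (step 1): P = [3];  Q = [1]
  Insert 1 (step 2): P = [1] / [3];  Q = [1] / [2]
  Insert 7 (step 3): P = [1, 7] / [3];  Q = [1, 3] / [2]
  Insert 8 (step 4): P = [1, 7, 8] / [3];  Q = [1, 3, 4] / [2]
  Insert 4 (step 5): P = [1, 4, 8] / [3, 7];  Q = [1, 3, 4] / [2, 5]
  Insert 5 (step 6): P = [1, 4, 5] / [3, 7, 8];  Q = [1, 3, 4] / [2, 5, 6]
  Insert 6 (step 7): P = [1, 4, 5, 6] / [3, 7, 8];  Q = [1, 3, 4, 7] / [2, 5, 6]
  Insert 2 (step 8): P = [1, 2, 5, 6] / [3, 4, 8] / [7];  Q = [1, 3, 4, 7] / [2, 5, 6] / [8]
Final shape: (4, 3, 1).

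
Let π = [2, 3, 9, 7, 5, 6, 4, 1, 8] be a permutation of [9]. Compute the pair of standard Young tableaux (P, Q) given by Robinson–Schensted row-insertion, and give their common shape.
P = [1, 3, 4, 6, 8] / [2] / [5] / [7] / [9];  Q = [1, 2, 3, 6, 9] / [4] / [5] / [7] / [8];  common shape = (5, 1, 1, 1, 1)

Row-insert the values π_1, π_2, … into P one at a time, bumping the leftmost entry strictly greater than the inserted value down to the next row. The recording tableau Q records, in position (i, j), the step at which that cell was added to P.
  Insert 2 (step 1): P = [2];  Q = [1]
  Insert 3 (step 2): P = [2, 3];  Q = [1, 2]
  Insert 9 (step 3): P = [2, 3, 9];  Q = [1, 2, 3]
  Insert 7 (step 4): P = [2, 3, 7] / [9];  Q = [1, 2, 3] / [4]
  Insert 5 (step 5): P = [2, 3, 5] / [7] / [9];  Q = [1, 2, 3] / [4] / [5]
  Insert 6 (step 6): P = [2, 3, 5, 6] / [7] / [9];  Q = [1, 2, 3, 6] / [4] / [5]
  Insert 4 (step 7): P = [2, 3, 4, 6] / [5] / [7] / [9];  Q = [1, 2, 3, 6] / [4] / [5] / [7]
  Insert 1 (step 8): P = [1, 3, 4, 6] / [2] / [5] / [7] / [9];  Q = [1, 2, 3, 6] / [4] / [5] / [7] / [8]
  Insert 8 (step 9): P = [1, 3, 4, 6, 8] / [2] / [5] / [7] / [9];  Q = [1, 2, 3, 6, 9] / [4] / [5] / [7] / [8]
Final shape: (5, 1, 1, 1, 1).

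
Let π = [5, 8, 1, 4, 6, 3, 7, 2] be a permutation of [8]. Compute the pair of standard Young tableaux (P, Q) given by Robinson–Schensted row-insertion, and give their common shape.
P = [1, 2, 6, 7] / [3, 8] / [4] / [5];  Q = [1, 2, 5, 7] / [3, 4] / [6] / [8];  common shape = (4, 2, 1, 1)

Row-insert the values π_1, π_2, … into P one at a time, bumping the leftmost entry strictly greater than the inserted value down to the next row. The recording tableau Q records, in position (i, j), the step at which that cell was added to P.
  Insert 5 (step 1): P = [5];  Q = [1]
  Insert 8 (step 2): P = [5, 8];  Q = [1, 2]
  Insert 1 (step 3): P = [1, 8] / [5];  Q = [1, 2] / [3]
  Insert 4 (step 4): P = [1, 4] / [5, 8];  Q = [1, 2] / [3, 4]
  Insert 6 (step 5): P = [1, 4, 6] / [5, 8];  Q = [1, 2, 5] / [3, 4]
  Insert 3 (step 6): P = [1, 3, 6] / [4, 8] / [5];  Q = [1, 2, 5] / [3, 4] / [6]
  Insert 7 (step 7): P = [1, 3, 6, 7] / [4, 8] / [5];  Q = [1, 2, 5, 7] / [3, 4] / [6]
  Insert 2 (step 8): P = [1, 2, 6, 7] / [3, 8] / [4] / [5];  Q = [1, 2, 5, 7] / [3, 4] / [6] / [8]
Final shape: (4, 2, 1, 1).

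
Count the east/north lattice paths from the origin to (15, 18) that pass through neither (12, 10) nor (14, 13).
Number of paths = 848910690

Inclusion–exclusion. Total paths: C(33, 15) = 1037158320. Through P₁: C(22, 12)·C(11, 3) = 106696590. Through P₂: C(27, 14)·C(6, 1) = 120349800. Since P₁ is strictly southwest of P₂, a monotone path through both must visit P₁ then P₂; paths through both = C(22, 12)·C(5, 2)·C(6, 1) = 38798760. Avoid both = 1037158320 − 106696590 − 120349800 + 38798760 = 848910690.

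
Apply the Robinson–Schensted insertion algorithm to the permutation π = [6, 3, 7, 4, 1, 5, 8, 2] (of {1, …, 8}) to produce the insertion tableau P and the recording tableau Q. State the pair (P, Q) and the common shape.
P = [1, 2, 5, 8] / [3, 4] / [6, 7];  Q = [1, 3, 6, 7] / [2, 4] / [5, 8];  common shape = (4, 2, 2)

Row-insert the values π_1, π_2, … into P one at a time, bumping the leftmost entry strictly greater than the inserted value down to the next row. The recording tableau Q records, in position (i, j), the step at which that cell was added to P.
  Insert 6 (step 1): P = [6];  Q = [1]
  Insert 3 (step 2): P = [3] / [6];  Q = [1] / [2]
  Insert 7 (step 3): P = [3, 7] / [6];  Q = [1, 3] / [2]
  Insert 4 (step 4): P = [3, 4] / [6, 7];  Q = [1, 3] / [2, 4]
  Insert 1 (step 5): P = [1, 4] / [3, 7] / [6];  Q = [1, 3] / [2, 4] / [5]
  Insert 5 (step 6): P = [1, 4, 5] / [3, 7] / [6];  Q = [1, 3, 6] / [2, 4] / [5]
  Insert 8 (step 7): P = [1, 4, 5, 8] / [3, 7] / [6];  Q = [1, 3, 6, 7] / [2, 4] / [5]
  Insert 2 (step 8): P = [1, 2, 5, 8] / [3, 4] / [6, 7];  Q = [1, 3, 6, 7] / [2, 4] / [5, 8]
Final shape: (4, 2, 2).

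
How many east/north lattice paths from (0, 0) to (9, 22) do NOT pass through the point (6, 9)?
Number of paths = 17357275

Total paths from (0, 0) to (9, 22): C(31, 9) = 20160075. Paths through (6, 9): (paths (0, 0) → (6, 9)) × (paths (6, 9) → (9, 22)) = C(15, 6) · C(16, 3) = 5005 · 560 = 2802800. Avoidance count = 20160075 − 2802800 = 17357275.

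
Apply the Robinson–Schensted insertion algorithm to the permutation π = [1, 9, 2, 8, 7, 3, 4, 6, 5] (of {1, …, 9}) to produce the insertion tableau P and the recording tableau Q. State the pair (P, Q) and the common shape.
P = [1, 2, 3, 4, 5] / [6] / [7] / [8] / [9];  Q = [1, 2, 4, 7, 8] / [3] / [5] / [6] / [9];  common shape = (5, 1, 1, 1, 1)

Row-insert the values π_1, π_2, … into P one at a time, bumping the leftmost entry strictly greater than the inserted value down to the next row. The recording tableau Q records, in position (i, j), the step at which that cell was added to P.
  Insert 1 (step 1): P = [1];  Q = [1]
  Insert 9 (step 2): P = [1, 9];  Q = [1, 2]
  Insert 2 (step 3): P = [1, 2] / [9];  Q = [1, 2] / [3]
  Insert 8 (step 4): P = [1, 2, 8] / [9];  Q = [1, 2, 4] / [3]
  Insert 7 (step 5): P = [1, 2, 7] / [8] / [9];  Q = [1, 2, 4] / [3] / [5]
  Insert 3 (step 6): P = [1, 2, 3] / [7] / [8] / [9];  Q = [1, 2, 4] / [3] / [5] / [6]
  Insert 4 (step 7): P = [1, 2, 3, 4] / [7] / [8] / [9];  Q = [1, 2, 4, 7] / [3] / [5] / [6]
  Insert 6 (step 8): P = [1, 2, 3, 4, 6] / [7] / [8] / [9];  Q = [1, 2, 4, 7, 8] / [3] / [5] / [6]
  Insert 5 (step 9): P = [1, 2, 3, 4, 5] / [6] / [7] / [8] / [9];  Q = [1, 2, 4, 7, 8] / [3] / [5] / [6] / [9]
Final shape: (5, 1, 1, 1, 1).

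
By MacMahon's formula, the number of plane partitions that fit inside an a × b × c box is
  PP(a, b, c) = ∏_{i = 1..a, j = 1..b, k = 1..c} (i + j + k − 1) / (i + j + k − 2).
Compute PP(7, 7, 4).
PP(7, 7, 4) = 142174944340

Evaluate the triple product over i = 1..7, j = 1..7, k = 1..4. The factors are (2/1) · (3/2) · (4/3) · (5/4) · (3/2) · (4/3) · (5/4) · (6/5) · … (196 factors total). The numerators and denominators telescope so the product is an integer; carrying out the multiplication exactly gives PP(7, 7, 4) = 142174944340.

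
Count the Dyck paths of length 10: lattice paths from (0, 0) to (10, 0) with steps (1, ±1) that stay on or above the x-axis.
C_5 = 42

These Dyck paths are counted by the Catalan number C_n = (1/(n + 1)) · C(2n, n). For n = 5: C_5 = (1/6) · C(10, 5) = 252/6 = 42.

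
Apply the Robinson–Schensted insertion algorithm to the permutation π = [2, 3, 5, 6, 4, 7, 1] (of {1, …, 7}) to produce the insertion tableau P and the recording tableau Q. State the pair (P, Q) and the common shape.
P = [1, 3, 4, 6, 7] / [2] / [5];  Q = [1, 2, 3, 4, 6] / [5] / [7];  common shape = (5, 1, 1)

Row-insert the values π_1, π_2, … into P one at a time, bumping the leftmost entry strictly greater than the inserted value down to the next row. The recording tableau Q records, in position (i, j), the step at which that cell was added to P.
  Insert 2 (step 1): P = [2];  Q = [1]
  Insert 3 (step 2): P = [2, 3];  Q = [1, 2]
  Insert 5 (step 3): P = [2, 3, 5];  Q = [1, 2, 3]
  Insert 6 (step 4): P = [2, 3, 5, 6];  Q = [1, 2, 3, 4]
  Insert 4 (step 5): P = [2, 3, 4, 6] / [5];  Q = [1, 2, 3, 4] / [5]
  Insert 7 (step 6): P = [2, 3, 4, 6, 7] / [5];  Q = [1, 2, 3, 4, 6] / [5]
  Insert 1 (step 7): P = [1, 3, 4, 6, 7] / [2] / [5];  Q = [1, 2, 3, 4, 6] / [5] / [7]
Final shape: (5, 1, 1).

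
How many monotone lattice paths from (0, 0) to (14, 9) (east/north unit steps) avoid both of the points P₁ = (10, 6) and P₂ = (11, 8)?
Number of paths = 330678

Inclusion–exclusion. Total paths: C(23, 14) = 817190. Through P₁: C(16, 10)·C(7, 4) = 280280. Through P₂: C(19, 11)·C(4, 3) = 302328. Since P₁ is strictly southwest of P₂, a monotone path through both must visit P₁ then P₂; paths through both = C(16, 10)·C(3, 1)·C(4, 3) = 96096. Avoid both = 817190 − 280280 − 302328 + 96096 = 330678.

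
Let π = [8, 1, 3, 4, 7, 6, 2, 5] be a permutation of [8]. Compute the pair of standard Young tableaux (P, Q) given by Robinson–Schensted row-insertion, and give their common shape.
P = [1, 2, 4, 5] / [3, 6] / [7] / [8];  Q = [1, 3, 4, 5] / [2, 8] / [6] / [7];  common shape = (4, 2, 1, 1)

Row-insert the values π_1, π_2, … into P one at a time, bumping the leftmost entry strictly greater than the inserted value down to the next row. The recording tableau Q records, in position (i, j), the step at which that cell was added to P.
  Insert 8 (step 1): P = [8];  Q = [1]
  Insert 1 (step 2): P = [1] / [8];  Q = [1] / [2]
  Insert 3 (step 3): P = [1, 3] / [8];  Q = [1, 3] / [2]
  Insert 4 (step 4): P = [1, 3, 4] / [8];  Q = [1, 3, 4] / [2]
  Insert 7 (step 5): P = [1, 3, 4, 7] / [8];  Q = [1, 3, 4, 5] / [2]
  Insert 6 (step 6): P = [1, 3, 4, 6] / [7] / [8];  Q = [1, 3, 4, 5] / [2] / [6]
  Insert 2 (step 7): P = [1, 2, 4, 6] / [3] / [7] / [8];  Q = [1, 3, 4, 5] / [2] / [6] / [7]
  Insert 5 (step 8): P = [1, 2, 4, 5] / [3, 6] / [7] / [8];  Q = [1, 3, 4, 5] / [2, 8] / [6] / [7]
Final shape: (4, 2, 1, 1).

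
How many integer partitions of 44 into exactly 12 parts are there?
p(44, 12 parts) = 6290

Partitions of n into exactly k parts are in bijection with partitions of n − k into at most k parts (subtract 1 from each part). So p(44, exactly 12) = p(32, parts ≤ 12). Computing via the recurrence p(m, j) = p(m, j−1) + p(m−j, j) gives 6290.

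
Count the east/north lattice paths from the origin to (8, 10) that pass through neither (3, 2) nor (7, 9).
Number of paths = 14608

Inclusion–exclusion. Total paths: C(18, 8) = 43758. Through P₁: C(5, 3)·C(13, 5) = 12870. Through P₂: C(16, 7)·C(2, 1) = 22880. Since P₁ is strictly southwest of P₂, a monotone path through both must visit P₁ then P₂; paths through both = C(5, 3)·C(11, 4)·C(2, 1) = 6600. Avoid both = 43758 − 12870 − 22880 + 6600 = 14608.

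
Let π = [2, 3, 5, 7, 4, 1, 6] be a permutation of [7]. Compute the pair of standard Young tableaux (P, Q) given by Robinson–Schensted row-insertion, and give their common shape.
P = [1, 3, 4, 6] / [2, 7] / [5];  Q = [1, 2, 3, 4] / [5, 7] / [6];  common shape = (4, 2, 1)

Row-insert the values π_1, π_2, … into P one at a time, bumping the leftmost entry strictly greater than the inserted value down to the next row. The recording tableau Q records, in position (i, j), the step at which that cell was added to P.
  Insert 2 (step 1): P = [2];  Q = [1]
  Insert 3 (step 2): P = [2, 3];  Q = [1, 2]
  Insert 5 (step 3): P = [2, 3, 5];  Q = [1, 2, 3]
  Insert 7 (step 4): P = [2, 3, 5, 7];  Q = [1, 2, 3, 4]
  Insert 4 (step 5): P = [2, 3, 4, 7] / [5];  Q = [1, 2, 3, 4] / [5]
  Insert 1 (step 6): P = [1, 3, 4, 7] / [2] / [5];  Q = [1, 2, 3, 4] / [5] / [6]
  Insert 6 (step 7): P = [1, 3, 4, 6] / [2, 7] / [5];  Q = [1, 2, 3, 4] / [5, 7] / [6]
Final shape: (4, 2, 1).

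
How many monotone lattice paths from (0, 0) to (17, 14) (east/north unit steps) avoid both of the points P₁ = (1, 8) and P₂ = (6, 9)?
Number of paths = 242885040

Inclusion–exclusion. Total paths: C(31, 17) = 265182525. Through P₁: C(9, 1)·C(22, 16) = 671517. Through P₂: C(15, 6)·C(16, 11) = 21861840. Since P₁ is strictly southwest of P₂, a monotone path through both must visit P₁ then P₂; paths through both = C(9, 1)·C(6, 5)·C(16, 11) = 235872. Avoid both = 265182525 − 671517 − 21861840 + 235872 = 242885040.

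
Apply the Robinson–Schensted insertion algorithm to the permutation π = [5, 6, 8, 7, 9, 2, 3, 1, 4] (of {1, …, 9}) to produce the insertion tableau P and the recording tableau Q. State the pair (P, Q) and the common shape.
P = [1, 3, 4, 9] / [2, 6, 7] / [5] / [8];  Q = [1, 2, 3, 5] / [4, 7, 9] / [6] / [8];  common shape = (4, 3, 1, 1)

Row-insert the values π_1, π_2, … into P one at a time, bumping the leftmost entry strictly greater than the inserted value down to the next row. The recording tableau Q records, in position (i, j), the step at which that cell was added to P.
  Insert 5 (step 1): P = [5];  Q = [1]
  Insert 6 (step 2): P = [5, 6];  Q = [1, 2]
  Insert 8 (step 3): P = [5, 6, 8];  Q = [1, 2, 3]
  Insert 7 (step 4): P = [5, 6, 7] / [8];  Q = [1, 2, 3] / [4]
  Insert 9 (step 5): P = [5, 6, 7, 9] / [8];  Q = [1, 2, 3, 5] / [4]
  Insert 2 (step 6): P = [2, 6, 7, 9] / [5] / [8];  Q = [1, 2, 3, 5] / [4] / [6]
  Insert 3 (step 7): P = [2, 3, 7, 9] / [5, 6] / [8];  Q = [1, 2, 3, 5] / [4, 7] / [6]
  Insert 1 (step 8): P = [1, 3, 7, 9] / [2, 6] / [5] / [8];  Q = [1, 2, 3, 5] / [4, 7] / [6] / [8]
  Insert 4 (step 9): P = [1, 3, 4, 9] / [2, 6, 7] / [5] / [8];  Q = [1, 2, 3, 5] / [4, 7, 9] / [6] / [8]
Final shape: (4, 3, 1, 1).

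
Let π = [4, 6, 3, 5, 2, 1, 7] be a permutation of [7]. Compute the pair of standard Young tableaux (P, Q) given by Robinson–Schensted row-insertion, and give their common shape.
P = [1, 5, 7] / [2, 6] / [3] / [4];  Q = [1, 2, 7] / [3, 4] / [5] / [6];  common shape = (3, 2, 1, 1)

Row-insert the values π_1, π_2, … into P one at a time, bumping the leftmost entry strictly greater than the inserted value down to the next row. The recording tableau Q records, in position (i, j), the step at which that cell was added to P.
  Insert 4 (step 1): P = [4];  Q = [1]
  Insert 6 (step 2): P = [4, 6];  Q = [1, 2]
  Insert 3 (step 3): P = [3, 6] / [4];  Q = [1, 2] / [3]
  Insert 5 (step 4): P = [3, 5] / [4, 6];  Q = [1, 2] / [3, 4]
  Insert 2 (step 5): P = [2, 5] / [3, 6] / [4];  Q = [1, 2] / [3, 4] / [5]
  Insert 1 (step 6): P = [1, 5] / [2, 6] / [3] / [4];  Q = [1, 2] / [3, 4] / [5] / [6]
  Insert 7 (step 7): P = [1, 5, 7] / [2, 6] / [3] / [4];  Q = [1, 2, 7] / [3, 4] / [5] / [6]
Final shape: (3, 2, 1, 1).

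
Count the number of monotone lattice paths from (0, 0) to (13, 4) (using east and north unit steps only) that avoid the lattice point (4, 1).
Number of paths = 1280

Total paths from (0, 0) to (13, 4): C(17, 13) = 2380. Paths through (4, 1): (paths (0, 0) → (4, 1)) × (paths (4, 1) → (13, 4)) = C(5, 4) · C(12, 9) = 5 · 220 = 1100. Avoidance count = 2380 − 1100 = 1280.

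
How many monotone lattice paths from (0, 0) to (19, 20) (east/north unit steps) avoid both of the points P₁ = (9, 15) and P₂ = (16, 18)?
Number of paths = 44526220398

Inclusion–exclusion. Total paths: C(39, 19) = 68923264410. Through P₁: C(24, 9)·C(15, 10) = 3926434512. Through P₂: C(34, 16)·C(5, 3) = 22039614300. Since P₁ is strictly southwest of P₂, a monotone path through both must visit P₁ then P₂; paths through both = C(24, 9)·C(10, 7)·C(5, 3) = 1569004800. Avoid both = 68923264410 − 3926434512 − 22039614300 + 1569004800 = 44526220398.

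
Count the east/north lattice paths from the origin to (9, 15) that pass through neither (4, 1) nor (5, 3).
Number of paths = 1174744

Inclusion–exclusion. Total paths: C(24, 9) = 1307504. Through P₁: C(5, 4)·C(19, 5) = 58140. Through P₂: C(8, 5)·C(16, 4) = 101920. Since P₁ is strictly southwest of P₂, a monotone path through both must visit P₁ then P₂; paths through both = C(5, 4)·C(3, 1)·C(16, 4) = 27300. Avoid both = 1307504 − 58140 − 101920 + 27300 = 1174744.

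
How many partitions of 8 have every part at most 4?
p(8, parts ≤ 4) = 15

Partitions of 8 with all parts ≤ 4: 4+4, 4+3+1, 4+2+2, 4+2+1+1, 4+1+1+1+1, 3+3+2, 3+3+1+1, 3+2+2+1, 3+2+1+1+1, 3+1+1+1+1+1, 2+2+2+2, 2+2+2+1+1, 2+2+1+1+1+1, 2+1+1+1+1+1+1, 1+1+1+1+1+1+1+1. Count = 15.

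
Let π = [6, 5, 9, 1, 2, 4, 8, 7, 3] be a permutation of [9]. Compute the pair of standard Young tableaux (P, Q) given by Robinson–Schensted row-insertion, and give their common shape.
P = [1, 2, 3, 7] / [4, 8] / [5, 9] / [6];  Q = [1, 3, 6, 7] / [2, 5] / [4, 8] / [9];  common shape = (4, 2, 2, 1)

Row-insert the values π_1, π_2, … into P one at a time, bumping the leftmost entry strictly greater than the inserted value down to the next row. The recording tableau Q records, in position (i, j), the step at which that cell was added to P.
  Insert 6 (step 1): P = [6];  Q = [1]
  Insert 5 (step 2): P = [5] / [6];  Q = [1] / [2]
  Insert 9 (step 3): P = [5, 9] / [6];  Q = [1, 3] / [2]
  Insert 1 (step 4): P = [1, 9] / [5] / [6];  Q = [1, 3] / [2] / [4]
  Insert 2 (step 5): P = [1, 2] / [5, 9] / [6];  Q = [1, 3] / [2, 5] / [4]
  Insert 4 (step 6): P = [1, 2, 4] / [5, 9] / [6];  Q = [1, 3, 6] / [2, 5] / [4]
  Insert 8 (step 7): P = [1, 2, 4, 8] / [5, 9] / [6];  Q = [1, 3, 6, 7] / [2, 5] / [4]
  Insert 7 (step 8): P = [1, 2, 4, 7] / [5, 8] / [6, 9];  Q = [1, 3, 6, 7] / [2, 5] / [4, 8]
  Insert 3 (step 9): P = [1, 2, 3, 7] / [4, 8] / [5, 9] / [6];  Q = [1, 3, 6, 7] / [2, 5] / [4, 8] / [9]
Final shape: (4, 2, 2, 1).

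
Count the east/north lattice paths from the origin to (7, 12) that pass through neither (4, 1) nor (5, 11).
Number of paths = 35629

Inclusion–exclusion. Total paths: C(19, 7) = 50388. Through P₁: C(5, 4)·C(14, 3) = 1820. Through P₂: C(16, 5)·C(3, 2) = 13104. Since P₁ is strictly southwest of P₂, a monotone path through both must visit P₁ then P₂; paths through both = C(5, 4)·C(11, 1)·C(3, 2) = 165. Avoid both = 50388 − 1820 − 13104 + 165 = 35629.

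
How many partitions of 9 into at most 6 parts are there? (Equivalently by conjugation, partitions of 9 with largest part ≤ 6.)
p(9, parts ≤ 6) = 26

Partitions of 9 with all parts ≤ 6: 6+3, 6+2+1, 6+1+1+1, 5+4, 5+3+1, 5+2+2, 5+2+1+1, 5+1+1+1+1, 4+4+1, 4+3+2, 4+3+1+1, 4+2+2+1, 4+2+1+1+1, 4+1+1+1+1+1, 3+3+3, 3+3+2+1, 3+3+1+1+1, 3+2+2+2, 3+2+2+1+1, 3+2+1+1+1+1, 3+1+1+1+1+1+1, 2+2+2+2+1, 2+2+2+1+1+1, 2+2+1+1+1+1+1, 2+1+1+1+1+1+1+1, 1+1+1+1+1+1+1+1+1. Count = 26.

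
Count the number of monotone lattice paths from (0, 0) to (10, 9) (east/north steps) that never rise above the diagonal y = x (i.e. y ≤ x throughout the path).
Number of paths = 16796

By the reflection principle (André's argument), the number of monotone paths to (10, 9) with n ≤ m that never go above y = x is C(19, 10) − C(19, 11) = 92378 − 75582 = 16796.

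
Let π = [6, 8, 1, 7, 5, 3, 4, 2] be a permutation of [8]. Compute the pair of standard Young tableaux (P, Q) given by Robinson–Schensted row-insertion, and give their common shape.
P = [1, 2, 4] / [3, 7] / [5] / [6] / [8];  Q = [1, 2, 7] / [3, 4] / [5] / [6] / [8];  common shape = (3, 2, 1, 1, 1)

Row-insert the values π_1, π_2, … into P one at a time, bumping the leftmost entry strictly greater than the inserted value down to the next row. The recording tableau Q records, in position (i, j), the step at which that cell was added to P.
  Insert 6 (step 1): P = [6];  Q = [1]
  Insert 8 (step 2): P = [6, 8];  Q = [1, 2]
  Insert 1 (step 3): P = [1, 8] / [6];  Q = [1, 2] / [3]
  Insert 7 (step 4): P = [1, 7] / [6, 8];  Q = [1, 2] / [3, 4]
  Insert 5 (step 5): P = [1, 5] / [6, 7] / [8];  Q = [1, 2] / [3, 4] / [5]
  Insert 3 (step 6): P = [1, 3] / [5, 7] / [6] / [8];  Q = [1, 2] / [3, 4] / [5] / [6]
  Insert 4 (step 7): P = [1, 3, 4] / [5, 7] / [6] / [8];  Q = [1, 2, 7] / [3, 4] / [5] / [6]
  Insert 2 (step 8): P = [1, 2, 4] / [3, 7] / [5] / [6] / [8];  Q = [1, 2, 7] / [3, 4] / [5] / [6] / [8]
Final shape: (3, 2, 1, 1, 1).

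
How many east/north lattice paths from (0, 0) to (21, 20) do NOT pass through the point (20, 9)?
Number of paths = 269008757160

Total paths from (0, 0) to (21, 20): C(41, 21) = 269128937220. Paths through (20, 9): (paths (0, 0) → (20, 9)) × (paths (20, 9) → (21, 20)) = C(29, 20) · C(12, 1) = 10015005 · 12 = 120180060. Avoidance count = 269128937220 − 120180060 = 269008757160.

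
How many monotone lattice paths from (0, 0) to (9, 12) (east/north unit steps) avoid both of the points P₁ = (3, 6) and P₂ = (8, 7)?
Number of paths = 180728

Inclusion–exclusion. Total paths: C(21, 9) = 293930. Through P₁: C(9, 3)·C(12, 6) = 77616. Through P₂: C(15, 8)·C(6, 1) = 38610. Since P₁ is strictly southwest of P₂, a monotone path through both must visit P₁ then P₂; paths through both = C(9, 3)·C(6, 5)·C(6, 1) = 3024. Avoid both = 293930 − 77616 − 38610 + 3024 = 180728.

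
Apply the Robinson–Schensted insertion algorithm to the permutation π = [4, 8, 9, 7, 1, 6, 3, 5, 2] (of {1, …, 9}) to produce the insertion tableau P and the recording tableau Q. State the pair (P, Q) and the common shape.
P = [1, 2, 5] / [3, 6, 9] / [4] / [7] / [8];  Q = [1, 2, 3] / [4, 6, 8] / [5] / [7] / [9];  common shape = (3, 3, 1, 1, 1)

Row-insert the values π_1, π_2, … into P one at a time, bumping the leftmost entry strictly greater than the inserted value down to the next row. The recording tableau Q records, in position (i, j), the step at which that cell was added to P.
  Insert 4 (step 1): P = [4];  Q = [1]
  Insert 8 (step 2): P = [4, 8];  Q = [1, 2]
  Insert 9 (step 3): P = [4, 8, 9];  Q = [1, 2, 3]
  Insert 7 (step 4): P = [4, 7, 9] / [8];  Q = [1, 2, 3] / [4]
  Insert 1 (step 5): P = [1, 7, 9] / [4] / [8];  Q = [1, 2, 3] / [4] / [5]
  Insert 6 (step 6): P = [1, 6, 9] / [4, 7] / [8];  Q = [1, 2, 3] / [4, 6] / [5]
  Insert 3 (step 7): P = [1, 3, 9] / [4, 6] / [7] / [8];  Q = [1, 2, 3] / [4, 6] / [5] / [7]
  Insert 5 (step 8): P = [1, 3, 5] / [4, 6, 9] / [7] / [8];  Q = [1, 2, 3] / [4, 6, 8] / [5] / [7]
  Insert 2 (step 9): P = [1, 2, 5] / [3, 6, 9] / [4] / [7] / [8];  Q = [1, 2, 3] / [4, 6, 8] / [5] / [7] / [9]
Final shape: (3, 3, 1, 1, 1).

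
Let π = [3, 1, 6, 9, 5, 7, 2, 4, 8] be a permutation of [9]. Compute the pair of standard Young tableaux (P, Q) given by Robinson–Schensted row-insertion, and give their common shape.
P = [1, 2, 4, 8] / [3, 5, 7] / [6, 9];  Q = [1, 3, 4, 9] / [2, 5, 6] / [7, 8];  common shape = (4, 3, 2)

Row-insert the values π_1, π_2, … into P one at a time, bumping the leftmost entry strictly greater than the inserted value down to the next row. The recording tableau Q records, in position (i, j), the step at which that cell was added to P.
  Insert 3 (step 1): P = [3];  Q = [1]
  Insert 1 (step 2): P = [1] / [3];  Q = [1] / [2]
  Insert 6 (step 3): P = [1, 6] / [3];  Q = [1, 3] / [2]
  Insert 9 (step 4): P = [1, 6, 9] / [3];  Q = [1, 3, 4] / [2]
  Insert 5 (step 5): P = [1, 5, 9] / [3, 6];  Q = [1, 3, 4] / [2, 5]
  Insert 7 (step 6): P = [1, 5, 7] / [3, 6, 9];  Q = [1, 3, 4] / [2, 5, 6]
  Insert 2 (step 7): P = [1, 2, 7] / [3, 5, 9] / [6];  Q = [1, 3, 4] / [2, 5, 6] / [7]
  Insert 4 (step 8): P = [1, 2, 4] / [3, 5, 7] / [6, 9];  Q = [1, 3, 4] / [2, 5, 6] / [7, 8]
  Insert 8 (step 9): P = [1, 2, 4, 8] / [3, 5, 7] / [6, 9];  Q = [1, 3, 4, 9] / [2, 5, 6] / [7, 8]
Final shape: (4, 3, 2).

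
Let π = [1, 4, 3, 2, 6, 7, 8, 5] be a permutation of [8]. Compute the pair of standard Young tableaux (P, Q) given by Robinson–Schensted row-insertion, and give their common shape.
P = [1, 2, 5, 7, 8] / [3, 6] / [4];  Q = [1, 2, 5, 6, 7] / [3, 8] / [4];  common shape = (5, 2, 1)

Row-insert the values π_1, π_2, … into P one at a time, bumping the leftmost entry strictly greater than the inserted value down to the next row. The recording tableau Q records, in position (i, j), the step at which that cell was added to P.
  Insert 1 (step 1): P = [1];  Q = [1]
  Insert 4 (step 2): P = [1, 4];  Q = [1, 2]
  Insert 3 (step 3): P = [1, 3] / [4];  Q = [1, 2] / [3]
  Insert 2 (step 4): P = [1, 2] / [3] / [4];  Q = [1, 2] / [3] / [4]
  Insert 6 (step 5): P = [1, 2, 6] / [3] / [4];  Q = [1, 2, 5] / [3] / [4]
  Insert 7 (step 6): P = [1, 2, 6, 7] / [3] / [4];  Q = [1, 2, 5, 6] / [3] / [4]
  Insert 8 (step 7): P = [1, 2, 6, 7, 8] / [3] / [4];  Q = [1, 2, 5, 6, 7] / [3] / [4]
  Insert 5 (step 8): P = [1, 2, 5, 7, 8] / [3, 6] / [4];  Q = [1, 2, 5, 6, 7] / [3, 8] / [4]
Final shape: (5, 2, 1).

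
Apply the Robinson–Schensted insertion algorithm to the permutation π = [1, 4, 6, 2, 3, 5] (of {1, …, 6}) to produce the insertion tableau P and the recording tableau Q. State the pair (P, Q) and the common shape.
P = [1, 2, 3, 5] / [4, 6];  Q = [1, 2, 3, 6] / [4, 5];  common shape = (4, 2)

Row-insert the values π_1, π_2, … into P one at a time, bumping the leftmost entry strictly greater than the inserted value down to the next row. The recording tableau Q records, in position (i, j), the step at which that cell was added to P.
  Insert 1 (step 1): P = [1];  Q = [1]
  Insert 4 (step 2): P = [1, 4];  Q = [1, 2]
  Insert 6 (step 3): P = [1, 4, 6];  Q = [1, 2, 3]
  Insert 2 (step 4): P = [1, 2, 6] / [4];  Q = [1, 2, 3] / [4]
  Insert 3 (step 5): P = [1, 2, 3] / [4, 6];  Q = [1, 2, 3] / [4, 5]
  Insert 5 (step 6): P = [1, 2, 3, 5] / [4, 6];  Q = [1, 2, 3, 6] / [4, 5]
Final shape: (4, 2).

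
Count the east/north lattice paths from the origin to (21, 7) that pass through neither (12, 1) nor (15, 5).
Number of paths = 697603

Inclusion–exclusion. Total paths: C(28, 21) = 1184040. Through P₁: C(13, 12)·C(15, 9) = 65065. Through P₂: C(20, 15)·C(8, 6) = 434112. Since P₁ is strictly southwest of P₂, a monotone path through both must visit P₁ then P₂; paths through both = C(13, 12)·C(7, 3)·C(8, 6) = 12740. Avoid both = 1184040 − 65065 − 434112 + 12740 = 697603.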